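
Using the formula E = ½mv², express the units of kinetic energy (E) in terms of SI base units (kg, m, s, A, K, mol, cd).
Units of each symbol in E = ½mv²:
  m (mass): kg
  v (speed): m/s  → to the power 2, contributes m²/s²
  The factor ½ is dimensionless.

Multiplying the contributions: [kg] · [m²/s²]
Adding exponents of each base unit: kg: 1, m: 2, s: -2
SI base units of kinetic energy: kg·m²/s²

Answer: kg·m²/s²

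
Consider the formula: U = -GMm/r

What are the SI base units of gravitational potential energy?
Units of each symbol in U = -GMm/r:
  G (gravitational constant): m³/(kg·s²)
  M (mass): kg
  m (mass): kg
  r (distance): m  → in the denominator, contributes 1/m
  The minus sign does not affect the units.

Multiplying the contributions: [m³/(kg·s²)] · [kg] · [kg] · [1/m]
Adding exponents of each base unit: kg: 1, m: 2, s: -2
SI base units of gravitational potential energy: kg·m²/s²

Answer: kg·m²/s²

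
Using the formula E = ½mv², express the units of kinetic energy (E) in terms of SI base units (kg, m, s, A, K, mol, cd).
Units of each symbol in E = ½mv²:
  m (mass): kg
  v (speed): m/s  → to the power 2, contributes m²/s²
  The factor ½ is dimensionless.

Multiplying the contributions: [kg] · [m²/s²]
Adding exponents of each base unit: kg: 1, m: 2, s: -2
SI base units of kinetic energy: kg·m²/s²

Answer: kg·m²/s²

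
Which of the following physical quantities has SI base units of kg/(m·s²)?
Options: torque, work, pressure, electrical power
Checking the SI base units of each option:
  torque (τ = Fr): kg·m²/s²  ✗
  work (W = Fd): kg·m²/s²  ✗
  pressure (P = F/A): kg/(m·s²)  ✓ matches
  electrical power (P = IV): kg·m²/s³  ✗

Only pressure has units kg/(m·s²).

Answer: pressure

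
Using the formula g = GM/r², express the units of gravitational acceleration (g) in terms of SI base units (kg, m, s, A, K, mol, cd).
Units of each symbol in g = GM/r²:
  G (gravitational constant): m³/(kg·s²)
  M (mass): kg
  r (distance): m  → to the power 2 in the denominator, contributes 1/m²

Multiplying the contributions: [m³/(kg·s²)] · [kg] · [1/m²]
Adding exponents of each base unit: m: 1, s: -2
SI base units of gravitational acceleration: m/s²

Answer: m/s²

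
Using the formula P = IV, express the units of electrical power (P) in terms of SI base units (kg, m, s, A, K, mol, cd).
Units of each symbol in P = IV:
  I (current): A
  V (voltage, in volts): kg·m²/(s³·A)

Multiplying the contributions: [A] · [kg·m²/(s³·A)]
Adding exponents of each base unit: kg: 1, m: 2, s: -3
SI base units of electrical power: kg·m²/s³

Answer: kg·m²/s³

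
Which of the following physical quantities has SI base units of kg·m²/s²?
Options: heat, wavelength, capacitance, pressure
Checking the SI base units of each option:
  heat (Q = mcΔT): kg·m²/s²  ✓ matches
  wavelength (λ = v/f): m  ✗
  capacitance (C = Q/V): s⁴·A²/(kg·m²)  ✗
  pressure (P = F/A): kg/(m·s²)  ✗

Only heat has units kg·m²/s².

Answer: heat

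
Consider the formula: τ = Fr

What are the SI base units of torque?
Units of each symbol in τ = Fr:
  F (force): kg·m/s²
  r (lever arm): m

Multiplying the contributions: [kg·m/s²] · [m]
Adding exponents of each base unit: kg: 1, m: 2, s: -2
SI base units of torque: kg·m²/s²

Answer: kg·m²/s²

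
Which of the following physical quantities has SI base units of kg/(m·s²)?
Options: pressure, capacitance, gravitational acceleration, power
Checking the SI base units of each option:
  pressure (P = F/A): kg/(m·s²)  ✓ matches
  capacitance (C = Q/V): s⁴·A²/(kg·m²)  ✗
  gravitational acceleration (g = GM/r²): m/s²  ✗
  power (P = W/t): kg·m²/s³  ✗

Only pressure has units kg/(m·s²).

Answer: pressure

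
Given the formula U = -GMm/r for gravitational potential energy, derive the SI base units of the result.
Units of each symbol in U = -GMm/r:
  G (gravitational constant): m³/(kg·s²)
  M (mass): kg
  m (mass): kg
  r (distance): m  → in the denominator, contributes 1/m
  The minus sign does not affect the units.

Multiplying the contributions: [m³/(kg·s²)] · [kg] · [kg] · [1/m]
Adding exponents of each base unit: kg: 1, m: 2, s: -2
SI base units of gravitational potential energy: kg·m²/s²

Answer: kg·m²/s²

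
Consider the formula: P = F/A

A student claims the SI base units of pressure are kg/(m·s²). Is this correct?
Units of each symbol in P = F/A:
  F (force): kg·m/s²
  A (area): m²  → in the denominator, contributes 1/m²

Multiplying the contributions: [kg·m/s²] · [1/m²]
Adding exponents of each base unit: kg: 1, m: -1, s: -2
SI base units of pressure: kg/(m·s²)

The claimed units kg/(m·s²) match the derived units, so the claim is correct.

Answer: Yes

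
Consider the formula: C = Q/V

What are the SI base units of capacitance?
Units of each symbol in C = Q/V:
  Q (charge, in coulombs): s·A
  V (voltage, in volts): kg·m²/(s³·A)  → in the denominator, contributes s³·A/(kg·m²)

Multiplying the contributions: [s·A] · [s³·A/(kg·m²)]
Adding exponents of each base unit: kg: -1, m: -2, s: 4, A: 2
SI base units of capacitance: s⁴·A²/(kg·m²)

Answer: s⁴·A²/(kg·m²)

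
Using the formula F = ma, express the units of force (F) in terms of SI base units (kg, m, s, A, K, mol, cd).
Units of each symbol in F = ma:
  m (mass): kg
  a (acceleration): m/s²

Multiplying the contributions: [kg] · [m/s²]
Adding exponents of each base unit: kg: 1, m: 1, s: -2
SI base units of force: kg·m/s²

Answer: kg·m/s²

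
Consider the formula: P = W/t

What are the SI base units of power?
Units of each symbol in P = W/t:
  W (work): kg·m²/s²
  t (time): s  → in the denominator, contributes 1/s

Multiplying the contributions: [kg·m²/s²] · [1/s]
Adding exponents of each base unit: kg: 1, m: 2, s: -3
SI base units of power: kg·m²/s³

Answer: kg·m²/s³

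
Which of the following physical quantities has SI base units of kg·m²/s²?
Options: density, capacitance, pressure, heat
Checking the SI base units of each option:
  density (ρ = m/V): kg/m³  ✗
  capacitance (C = Q/V): s⁴·A²/(kg·m²)  ✗
  pressure (P = F/A): kg/(m·s²)  ✗
  heat (Q = mcΔT): kg·m²/s²  ✓ matches

Only heat has units kg·m²/s².

Answer: heat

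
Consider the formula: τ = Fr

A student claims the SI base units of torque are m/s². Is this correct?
Units of each symbol in τ = Fr:
  F (force): kg·m/s²
  r (lever arm): m

Multiplying the contributions: [kg·m/s²] · [m]
Adding exponents of each base unit: kg: 1, m: 2, s: -2
SI base units of torque: kg·m²/s²

The claimed units m/s² (exponents m: 1, s: -2) do not match the derived units kg·m²/s² (exponents kg: 1, m: 2, s: -2), so the claim is incorrect.

Answer: No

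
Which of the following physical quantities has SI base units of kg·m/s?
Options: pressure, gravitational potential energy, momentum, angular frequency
Checking the SI base units of each option:
  pressure (P = F/A): kg/(m·s²)  ✗
  gravitational potential energy (U = -GMm/r): kg·m²/s²  ✗
  momentum (p = mv): kg·m/s  ✓ matches
  angular frequency (ω = 2πf): 1/s  ✗

Only momentum has units kg·m/s.

Answer: momentum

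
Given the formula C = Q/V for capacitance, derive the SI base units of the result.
Units of each symbol in C = Q/V:
  Q (charge, in coulombs): s·A
  V (voltage, in volts): kg·m²/(s³·A)  → in the denominator, contributes s³·A/(kg·m²)

Multiplying the contributions: [s·A] · [s³·A/(kg·m²)]
Adding exponents of each base unit: kg: -1, m: -2, s: 4, A: 2
SI base units of capacitance: s⁴·A²/(kg·m²)

Answer: s⁴·A²/(kg·m²)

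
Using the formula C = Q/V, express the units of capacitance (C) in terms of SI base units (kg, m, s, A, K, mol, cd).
Units of each symbol in C = Q/V:
  Q (charge, in coulombs): s·A
  V (voltage, in volts): kg·m²/(s³·A)  → in the denominator, contributes s³·A/(kg·m²)

Multiplying the contributions: [s·A] · [s³·A/(kg·m²)]
Adding exponents of each base unit: kg: -1, m: -2, s: 4, A: 2
SI base units of capacitance: s⁴·A²/(kg·m²)

Answer: s⁴·A²/(kg·m²)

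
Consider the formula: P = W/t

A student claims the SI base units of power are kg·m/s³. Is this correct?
Units of each symbol in P = W/t:
  W (work): kg·m²/s²
  t (time): s  → in the denominator, contributes 1/s

Multiplying the contributions: [kg·m²/s²] · [1/s]
Adding exponents of each base unit: kg: 1, m: 2, s: -3
SI base units of power: kg·m²/s³

The claimed units kg·m/s³ (exponents kg: 1, m: 1, s: -3) do not match the derived units kg·m²/s³ (exponents kg: 1, m: 2, s: -3), so the claim is incorrect.

Answer: No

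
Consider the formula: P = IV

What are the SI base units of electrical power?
Units of each symbol in P = IV:
  I (current): A
  V (voltage, in volts): kg·m²/(s³·A)

Multiplying the contributions: [A] · [kg·m²/(s³·A)]
Adding exponents of each base unit: kg: 1, m: 2, s: -3
SI base units of electrical power: kg·m²/s³

Answer: kg·m²/s³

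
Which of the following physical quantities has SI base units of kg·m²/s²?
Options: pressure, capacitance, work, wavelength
Checking the SI base units of each option:
  pressure (P = F/A): kg/(m·s²)  ✗
  capacitance (C = Q/V): s⁴·A²/(kg·m²)  ✗
  work (W = Fd): kg·m²/s²  ✓ matches
  wavelength (λ = v/f): m  ✗

Only work has units kg·m²/s².

Answer: work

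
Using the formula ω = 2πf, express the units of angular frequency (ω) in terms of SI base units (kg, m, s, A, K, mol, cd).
Units of each symbol in ω = 2πf:
  f (frequency): 1/s
  The factor 2π is dimensionless.

Multiplying the contributions: [1/s]
Adding exponents of each base unit: s: -1
SI base units of angular frequency: 1/s

Answer: 1/s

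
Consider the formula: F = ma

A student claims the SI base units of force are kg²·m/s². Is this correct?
Units of each symbol in F = ma:
  m (mass): kg
  a (acceleration): m/s²

Multiplying the contributions: [kg] · [m/s²]
Adding exponents of each base unit: kg: 1, m: 1, s: -2
SI base units of force: kg·m/s²

The claimed units kg²·m/s² (exponents kg: 2, m: 1, s: -2) do not match the derived units kg·m/s² (exponents kg: 1, m: 1, s: -2), so the claim is incorrect.

Answer: No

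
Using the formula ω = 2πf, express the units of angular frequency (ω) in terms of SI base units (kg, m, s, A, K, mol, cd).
Units of each symbol in ω = 2πf:
  f (frequency): 1/s
  The factor 2π is dimensionless.

Multiplying the contributions: [1/s]
Adding exponents of each base unit: s: -1
SI base units of angular frequency: 1/s

Answer: 1/s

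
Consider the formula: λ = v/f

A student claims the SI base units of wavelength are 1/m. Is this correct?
Units of each symbol in λ = v/f:
  v (wave speed): m/s
  f (frequency): 1/s  → in the denominator, contributes s

Multiplying the contributions: [m/s] · [s]
Adding exponents of each base unit: m: 1
SI base units of wavelength: m

The claimed units 1/m (exponents m: -1) do not match the derived units m (exponents m: 1), so the claim is incorrect.

Answer: No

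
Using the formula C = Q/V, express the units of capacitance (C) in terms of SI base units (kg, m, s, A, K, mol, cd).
Units of each symbol in C = Q/V:
  Q (charge, in coulombs): s·A
  V (voltage, in volts): kg·m²/(s³·A)  → in the denominator, contributes s³·A/(kg·m²)

Multiplying the contributions: [s·A] · [s³·A/(kg·m²)]
Adding exponents of each base unit: kg: -1, m: -2, s: 4, A: 2
SI base units of capacitance: s⁴·A²/(kg·m²)

Answer: s⁴·A²/(kg·m²)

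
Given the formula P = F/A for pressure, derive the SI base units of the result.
Units of each symbol in P = F/A:
  F (force): kg·m/s²
  A (area): m²  → in the denominator, contributes 1/m²

Multiplying the contributions: [kg·m/s²] · [1/m²]
Adding exponents of each base unit: kg: 1, m: -1, s: -2
SI base units of pressure: kg/(m·s²)

Answer: kg/(m·s²)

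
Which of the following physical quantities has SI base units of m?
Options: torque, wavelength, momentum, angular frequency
Checking the SI base units of each option:
  torque (τ = Fr): kg·m²/s²  ✗
  wavelength (λ = v/f): m  ✓ matches
  momentum (p = mv): kg·m/s  ✗
  angular frequency (ω = 2πf): 1/s  ✗

Only wavelength has units m.

Answer: wavelength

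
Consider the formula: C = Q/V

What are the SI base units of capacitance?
Units of each symbol in C = Q/V:
  Q (charge, in coulombs): s·A
  V (voltage, in volts): kg·m²/(s³·A)  → in the denominator, contributes s³·A/(kg·m²)

Multiplying the contributions: [s·A] · [s³·A/(kg·m²)]
Adding exponents of each base unit: kg: -1, m: -2, s: 4, A: 2
SI base units of capacitance: s⁴·A²/(kg·m²)

Answer: s⁴·A²/(kg·m²)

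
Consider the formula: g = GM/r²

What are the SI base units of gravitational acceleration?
Units of each symbol in g = GM/r²:
  G (gravitational constant): m³/(kg·s²)
  M (mass): kg
  r (distance): m  → to the power 2 in the denominator, contributes 1/m²

Multiplying the contributions: [m³/(kg·s²)] · [kg] · [1/m²]
Adding exponents of each base unit: m: 1, s: -2
SI base units of gravitational acceleration: m/s²

Answer: m/s²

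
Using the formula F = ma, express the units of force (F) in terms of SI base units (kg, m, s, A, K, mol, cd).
Units of each symbol in F = ma:
  m (mass): kg
  a (acceleration): m/s²

Multiplying the contributions: [kg] · [m/s²]
Adding exponents of each base unit: kg: 1, m: 1, s: -2
SI base units of force: kg·m/s²

Answer: kg·m/s²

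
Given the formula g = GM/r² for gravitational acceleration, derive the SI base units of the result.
Units of each symbol in g = GM/r²:
  G (gravitational constant): m³/(kg·s²)
  M (mass): kg
  r (distance): m  → to the power 2 in the denominator, contributes 1/m²

Multiplying the contributions: [m³/(kg·s²)] · [kg] · [1/m²]
Adding exponents of each base unit: m: 1, s: -2
SI base units of gravitational acceleration: m/s²

Answer: m/s²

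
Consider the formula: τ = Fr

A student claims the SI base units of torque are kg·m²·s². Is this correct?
Units of each symbol in τ = Fr:
  F (force): kg·m/s²
  r (lever arm): m

Multiplying the contributions: [kg·m/s²] · [m]
Adding exponents of each base unit: kg: 1, m: 2, s: -2
SI base units of torque: kg·m²/s²

The claimed units kg·m²·s² (exponents kg: 1, m: 2, s: 2) do not match the derived units kg·m²/s² (exponents kg: 1, m: 2, s: -2), so the claim is incorrect.

Answer: No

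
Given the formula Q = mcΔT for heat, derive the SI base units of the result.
Units of each symbol in Q = mcΔT:
  m (mass): kg
  c (specific heat capacity, in J/(kg·K)): m²/(s²·K)
  ΔT (temperature change): K

Multiplying the contributions: [kg] · [m²/(s²·K)] · [K]
Adding exponents of each base unit: kg: 1, m: 2, s: -2
SI base units of heat: kg·m²/s²

Answer: kg·m²/s²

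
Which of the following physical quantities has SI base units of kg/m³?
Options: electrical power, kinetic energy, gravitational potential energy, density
Checking the SI base units of each option:
  electrical power (P = IV): kg·m²/s³  ✗
  kinetic energy (E = ½mv²): kg·m²/s²  ✗
  gravitational potential energy (U = -GMm/r): kg·m²/s²  ✗
  density (ρ = m/V): kg/m³  ✓ matches

Only density has units kg/m³.

Answer: density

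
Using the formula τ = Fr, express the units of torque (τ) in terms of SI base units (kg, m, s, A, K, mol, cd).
Units of each symbol in τ = Fr:
  F (force): kg·m/s²
  r (lever arm): m

Multiplying the contributions: [kg·m/s²] · [m]
Adding exponents of each base unit: kg: 1, m: 2, s: -2
SI base units of torque: kg·m²/s²

Answer: kg·m²/s²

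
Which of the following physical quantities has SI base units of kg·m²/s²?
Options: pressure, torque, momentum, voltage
Checking the SI base units of each option:
  pressure (P = F/A): kg/(m·s²)  ✗
  torque (τ = Fr): kg·m²/s²  ✓ matches
  momentum (p = mv): kg·m/s  ✗
  voltage (V = IR): kg·m²/(s³·A)  ✗

Only torque has units kg·m²/s².

Answer: torque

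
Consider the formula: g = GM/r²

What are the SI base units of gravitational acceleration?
Units of each symbol in g = GM/r²:
  G (gravitational constant): m³/(kg·s²)
  M (mass): kg
  r (distance): m  → to the power 2 in the denominator, contributes 1/m²

Multiplying the contributions: [m³/(kg·s²)] · [kg] · [1/m²]
Adding exponents of each base unit: m: 1, s: -2
SI base units of gravitational acceleration: m/s²

Answer: m/s²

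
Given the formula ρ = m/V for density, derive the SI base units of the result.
Units of each symbol in ρ = m/V:
  m (mass): kg
  V (volume): m³  → in the denominator, contributes 1/m³

Multiplying the contributions: [kg] · [1/m³]
Adding exponents of each base unit: kg: 1, m: -3
SI base units of density: kg/m³

Answer: kg/m³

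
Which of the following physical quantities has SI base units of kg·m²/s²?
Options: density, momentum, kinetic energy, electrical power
Checking the SI base units of each option:
  density (ρ = m/V): kg/m³  ✗
  momentum (p = mv): kg·m/s  ✗
  kinetic energy (E = ½mv²): kg·m²/s²  ✓ matches
  electrical power (P = IV): kg·m²/s³  ✗

Only kinetic energy has units kg·m²/s².

Answer: kinetic energy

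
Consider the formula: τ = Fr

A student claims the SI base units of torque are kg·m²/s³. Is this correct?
Units of each symbol in τ = Fr:
  F (force): kg·m/s²
  r (lever arm): m

Multiplying the contributions: [kg·m/s²] · [m]
Adding exponents of each base unit: kg: 1, m: 2, s: -2
SI base units of torque: kg·m²/s²

The claimed units kg·m²/s³ (exponents kg: 1, m: 2, s: -3) do not match the derived units kg·m²/s² (exponents kg: 1, m: 2, s: -2), so the claim is incorrect.

Answer: No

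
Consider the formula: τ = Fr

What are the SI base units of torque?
Units of each symbol in τ = Fr:
  F (force): kg·m/s²
  r (lever arm): m

Multiplying the contributions: [kg·m/s²] · [m]
Adding exponents of each base unit: kg: 1, m: 2, s: -2
SI base units of torque: kg·m²/s²

Answer: kg·m²/s²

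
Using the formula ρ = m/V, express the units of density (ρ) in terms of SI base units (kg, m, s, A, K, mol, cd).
Units of each symbol in ρ = m/V:
  m (mass): kg
  V (volume): m³  → in the denominator, contributes 1/m³

Multiplying the contributions: [kg] · [1/m³]
Adding exponents of each base unit: kg: 1, m: -3
SI base units of density: kg/m³

Answer: kg/m³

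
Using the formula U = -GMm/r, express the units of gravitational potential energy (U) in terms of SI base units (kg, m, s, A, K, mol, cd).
Units of each symbol in U = -GMm/r:
  G (gravitational constant): m³/(kg·s²)
  M (mass): kg
  m (mass): kg
  r (distance): m  → in the denominator, contributes 1/m
  The minus sign does not affect the units.

Multiplying the contributions: [m³/(kg·s²)] · [kg] · [kg] · [1/m]
Adding exponents of each base unit: kg: 1, m: 2, s: -2
SI base units of gravitational potential energy: kg·m²/s²

Answer: kg·m²/s²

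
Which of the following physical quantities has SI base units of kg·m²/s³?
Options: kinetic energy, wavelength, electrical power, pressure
Checking the SI base units of each option:
  kinetic energy (E = ½mv²): kg·m²/s²  ✗
  wavelength (λ = v/f): m  ✗
  electrical power (P = IV): kg·m²/s³  ✓ matches
  pressure (P = F/A): kg/(m·s²)  ✗

Only electrical power has units kg·m²/s³.

Answer: electrical power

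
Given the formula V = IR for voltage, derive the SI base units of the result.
Units of each symbol in V = IR:
  I (current): A
  R (resistance, in ohms): kg·m²/(s³·A²)

Multiplying the contributions: [A] · [kg·m²/(s³·A²)]
Adding exponents of each base unit: kg: 1, m: 2, s: -3, A: -1
SI base units of voltage: kg·m²/(s³·A)

Answer: kg·m²/(s³·A)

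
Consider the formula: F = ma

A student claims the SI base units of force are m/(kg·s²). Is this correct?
Units of each symbol in F = ma:
  m (mass): kg
  a (acceleration): m/s²

Multiplying the contributions: [kg] · [m/s²]
Adding exponents of each base unit: kg: 1, m: 1, s: -2
SI base units of force: kg·m/s²

The claimed units m/(kg·s²) (exponents kg: -1, m: 1, s: -2) do not match the derived units kg·m/s² (exponents kg: 1, m: 1, s: -2), so the claim is incorrect.

Answer: No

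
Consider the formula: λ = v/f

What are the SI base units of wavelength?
Units of each symbol in λ = v/f:
  v (wave speed): m/s
  f (frequency): 1/s  → in the denominator, contributes s

Multiplying the contributions: [m/s] · [s]
Adding exponents of each base unit: m: 1
SI base units of wavelength: m

Answer: m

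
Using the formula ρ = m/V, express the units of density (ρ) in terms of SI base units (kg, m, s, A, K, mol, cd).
Units of each symbol in ρ = m/V:
  m (mass): kg
  V (volume): m³  → in the denominator, contributes 1/m³

Multiplying the contributions: [kg] · [1/m³]
Adding exponents of each base unit: kg: 1, m: -3
SI base units of density: kg/m³

Answer: kg/m³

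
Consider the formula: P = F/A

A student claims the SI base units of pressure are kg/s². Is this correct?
Units of each symbol in P = F/A:
  F (force): kg·m/s²
  A (area): m²  → in the denominator, contributes 1/m²

Multiplying the contributions: [kg·m/s²] · [1/m²]
Adding exponents of each base unit: kg: 1, m: -1, s: -2
SI base units of pressure: kg/(m·s²)

The claimed units kg/s² (exponents kg: 1, s: -2) do not match the derived units kg/(m·s²) (exponents kg: 1, m: -1, s: -2), so the claim is incorrect.

Answer: No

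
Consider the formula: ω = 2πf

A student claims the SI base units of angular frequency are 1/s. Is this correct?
Units of each symbol in ω = 2πf:
  f (frequency): 1/s
  The factor 2π is dimensionless.

Multiplying the contributions: [1/s]
Adding exponents of each base unit: s: -1
SI base units of angular frequency: 1/s

The claimed units 1/s match the derived units, so the claim is correct.

Answer: Yes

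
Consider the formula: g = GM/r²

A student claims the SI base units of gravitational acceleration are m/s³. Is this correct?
Units of each symbol in g = GM/r²:
  G (gravitational constant): m³/(kg·s²)
  M (mass): kg
  r (distance): m  → to the power 2 in the denominator, contributes 1/m²

Multiplying the contributions: [m³/(kg·s²)] · [kg] · [1/m²]
Adding exponents of each base unit: m: 1, s: -2
SI base units of gravitational acceleration: m/s²

The claimed units m/s³ (exponents m: 1, s: -3) do not match the derived units m/s² (exponents m: 1, s: -2), so the claim is incorrect.

Answer: No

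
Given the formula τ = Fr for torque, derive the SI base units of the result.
Units of each symbol in τ = Fr:
  F (force): kg·m/s²
  r (lever arm): m

Multiplying the contributions: [kg·m/s²] · [m]
Adding exponents of each base unit: kg: 1, m: 2, s: -2
SI base units of torque: kg·m²/s²

Answer: kg·m²/s²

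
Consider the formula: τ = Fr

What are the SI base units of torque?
Units of each symbol in τ = Fr:
  F (force): kg·m/s²
  r (lever arm): m

Multiplying the contributions: [kg·m/s²] · [m]
Adding exponents of each base unit: kg: 1, m: 2, s: -2
SI base units of torque: kg·m²/s²

Answer: kg·m²/s²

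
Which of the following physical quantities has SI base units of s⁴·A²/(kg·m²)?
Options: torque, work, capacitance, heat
Checking the SI base units of each option:
  torque (τ = Fr): kg·m²/s²  ✗
  work (W = Fd): kg·m²/s²  ✗
  capacitance (C = Q/V): s⁴·A²/(kg·m²)  ✓ matches
  heat (Q = mcΔT): kg·m²/s²  ✗

Only capacitance has units s⁴·A²/(kg·m²).

Answer: capacitance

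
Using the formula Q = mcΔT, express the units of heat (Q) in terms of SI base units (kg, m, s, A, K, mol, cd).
Units of each symbol in Q = mcΔT:
  m (mass): kg
  c (specific heat capacity, in J/(kg·K)): m²/(s²·K)
  ΔT (temperature change): K

Multiplying the contributions: [kg] · [m²/(s²·K)] · [K]
Adding exponents of each base unit: kg: 1, m: 2, s: -2
SI base units of heat: kg·m²/s²

Answer: kg·m²/s²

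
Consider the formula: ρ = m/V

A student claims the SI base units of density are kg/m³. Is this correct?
Units of each symbol in ρ = m/V:
  m (mass): kg
  V (volume): m³  → in the denominator, contributes 1/m³

Multiplying the contributions: [kg] · [1/m³]
Adding exponents of each base unit: kg: 1, m: -3
SI base units of density: kg/m³

The claimed units kg/m³ match the derived units, so the claim is correct.

Answer: Yes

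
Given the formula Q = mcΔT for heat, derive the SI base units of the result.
Units of each symbol in Q = mcΔT:
  m (mass): kg
  c (specific heat capacity, in J/(kg·K)): m²/(s²·K)
  ΔT (temperature change): K

Multiplying the contributions: [kg] · [m²/(s²·K)] · [K]
Adding exponents of each base unit: kg: 1, m: 2, s: -2
SI base units of heat: kg·m²/s²

Answer: kg·m²/s²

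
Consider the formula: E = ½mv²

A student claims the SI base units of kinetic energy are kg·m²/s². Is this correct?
Units of each symbol in E = ½mv²:
  m (mass): kg
  v (speed): m/s  → to the power 2, contributes m²/s²
  The factor ½ is dimensionless.

Multiplying the contributions: [kg] · [m²/s²]
Adding exponents of each base unit: kg: 1, m: 2, s: -2
SI base units of kinetic energy: kg·m²/s²

The claimed units kg·m²/s² match the derived units, so the claim is correct.

Answer: Yes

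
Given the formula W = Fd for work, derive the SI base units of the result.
Units of each symbol in W = Fd:
  F (force): kg·m/s²
  d (displacement): m

Multiplying the contributions: [kg·m/s²] · [m]
Adding exponents of each base unit: kg: 1, m: 2, s: -2
SI base units of work: kg·m²/s²

Answer: kg·m²/s²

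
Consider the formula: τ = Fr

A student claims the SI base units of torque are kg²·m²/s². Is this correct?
Units of each symbol in τ = Fr:
  F (force): kg·m/s²
  r (lever arm): m

Multiplying the contributions: [kg·m/s²] · [m]
Adding exponents of each base unit: kg: 1, m: 2, s: -2
SI base units of torque: kg·m²/s²

The claimed units kg²·m²/s² (exponents kg: 2, m: 2, s: -2) do not match the derived units kg·m²/s² (exponents kg: 1, m: 2, s: -2), so the claim is incorrect.

Answer: No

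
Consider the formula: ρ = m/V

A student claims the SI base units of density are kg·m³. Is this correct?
Units of each symbol in ρ = m/V:
  m (mass): kg
  V (volume): m³  → in the denominator, contributes 1/m³

Multiplying the contributions: [kg] · [1/m³]
Adding exponents of each base unit: kg: 1, m: -3
SI base units of density: kg/m³

The claimed units kg·m³ (exponents kg: 1, m: 3) do not match the derived units kg/m³ (exponents kg: 1, m: -3), so the claim is incorrect.

Answer: No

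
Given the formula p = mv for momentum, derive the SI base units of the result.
Units of each symbol in p = mv:
  m (mass): kg
  v (velocity): m/s

Multiplying the contributions: [kg] · [m/s]
Adding exponents of each base unit: kg: 1, m: 1, s: -1
SI base units of momentum: kg·m/s

Answer: kg·m/s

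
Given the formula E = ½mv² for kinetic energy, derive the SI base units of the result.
Units of each symbol in E = ½mv²:
  m (mass): kg
  v (speed): m/s  → to the power 2, contributes m²/s²
  The factor ½ is dimensionless.

Multiplying the contributions: [kg] · [m²/s²]
Adding exponents of each base unit: kg: 1, m: 2, s: -2
SI base units of kinetic energy: kg·m²/s²

Answer: kg·m²/s²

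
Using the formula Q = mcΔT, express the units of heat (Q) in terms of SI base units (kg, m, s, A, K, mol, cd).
Units of each symbol in Q = mcΔT:
  m (mass): kg
  c (specific heat capacity, in J/(kg·K)): m²/(s²·K)
  ΔT (temperature change): K

Multiplying the contributions: [kg] · [m²/(s²·K)] · [K]
Adding exponents of each base unit: kg: 1, m: 2, s: -2
SI base units of heat: kg·m²/s²

Answer: kg·m²/s²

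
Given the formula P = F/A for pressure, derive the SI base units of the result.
Units of each symbol in P = F/A:
  F (force): kg·m/s²
  A (area): m²  → in the denominator, contributes 1/m²

Multiplying the contributions: [kg·m/s²] · [1/m²]
Adding exponents of each base unit: kg: 1, m: -1, s: -2
SI base units of pressure: kg/(m·s²)

Answer: kg/(m·s²)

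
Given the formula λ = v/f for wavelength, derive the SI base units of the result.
Units of each symbol in λ = v/f:
  v (wave speed): m/s
  f (frequency): 1/s  → in the denominator, contributes s

Multiplying the contributions: [m/s] · [s]
Adding exponents of each base unit: m: 1
SI base units of wavelength: m

Answer: m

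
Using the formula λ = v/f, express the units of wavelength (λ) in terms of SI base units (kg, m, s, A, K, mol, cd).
Units of each symbol in λ = v/f:
  v (wave speed): m/s
  f (frequency): 1/s  → in the denominator, contributes s

Multiplying the contributions: [m/s] · [s]
Adding exponents of each base unit: m: 1
SI base units of wavelength: m

Answer: m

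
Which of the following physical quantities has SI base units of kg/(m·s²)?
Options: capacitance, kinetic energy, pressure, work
Checking the SI base units of each option:
  capacitance (C = Q/V): s⁴·A²/(kg·m²)  ✗
  kinetic energy (E = ½mv²): kg·m²/s²  ✗
  pressure (P = F/A): kg/(m·s²)  ✓ matches
  work (W = Fd): kg·m²/s²  ✗

Only pressure has units kg/(m·s²).

Answer: pressure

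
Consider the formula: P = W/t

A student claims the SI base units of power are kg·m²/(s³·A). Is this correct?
Units of each symbol in P = W/t:
  W (work): kg·m²/s²
  t (time): s  → in the denominator, contributes 1/s

Multiplying the contributions: [kg·m²/s²] · [1/s]
Adding exponents of each base unit: kg: 1, m: 2, s: -3
SI base units of power: kg·m²/s³

The claimed units kg·m²/(s³·A) (exponents kg: 1, m: 2, s: -3, A: -1) do not match the derived units kg·m²/s³ (exponents kg: 1, m: 2, s: -3), so the claim is incorrect.

Answer: No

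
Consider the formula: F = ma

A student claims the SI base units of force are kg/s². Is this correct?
Units of each symbol in F = ma:
  m (mass): kg
  a (acceleration): m/s²

Multiplying the contributions: [kg] · [m/s²]
Adding exponents of each base unit: kg: 1, m: 1, s: -2
SI base units of force: kg·m/s²

The claimed units kg/s² (exponents kg: 1, s: -2) do not match the derived units kg·m/s² (exponents kg: 1, m: 1, s: -2), so the claim is incorrect.

Answer: No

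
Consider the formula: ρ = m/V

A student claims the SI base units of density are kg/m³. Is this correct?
Units of each symbol in ρ = m/V:
  m (mass): kg
  V (volume): m³  → in the denominator, contributes 1/m³

Multiplying the contributions: [kg] · [1/m³]
Adding exponents of each base unit: kg: 1, m: -3
SI base units of density: kg/m³

The claimed units kg/m³ match the derived units, so the claim is correct.

Answer: Yes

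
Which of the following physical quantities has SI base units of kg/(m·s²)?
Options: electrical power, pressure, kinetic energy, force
Checking the SI base units of each option:
  electrical power (P = IV): kg·m²/s³  ✗
  pressure (P = F/A): kg/(m·s²)  ✓ matches
  kinetic energy (E = ½mv²): kg·m²/s²  ✗
  force (F = ma): kg·m/s²  ✗

Only pressure has units kg/(m·s²).

Answer: pressure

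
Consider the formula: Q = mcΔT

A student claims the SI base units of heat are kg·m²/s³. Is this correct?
Units of each symbol in Q = mcΔT:
  m (mass): kg
  c (specific heat capacity, in J/(kg·K)): m²/(s²·K)
  ΔT (temperature change): K

Multiplying the contributions: [kg] · [m²/(s²·K)] · [K]
Adding exponents of each base unit: kg: 1, m: 2, s: -2
SI base units of heat: kg·m²/s²

The claimed units kg·m²/s³ (exponents kg: 1, m: 2, s: -3) do not match the derived units kg·m²/s² (exponents kg: 1, m: 2, s: -2), so the claim is incorrect.

Answer: No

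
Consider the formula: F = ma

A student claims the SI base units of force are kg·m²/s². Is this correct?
Units of each symbol in F = ma:
  m (mass): kg
  a (acceleration): m/s²

Multiplying the contributions: [kg] · [m/s²]
Adding exponents of each base unit: kg: 1, m: 1, s: -2
SI base units of force: kg·m/s²

The claimed units kg·m²/s² (exponents kg: 1, m: 2, s: -2) do not match the derived units kg·m/s² (exponents kg: 1, m: 1, s: -2), so the claim is incorrect.

Answer: No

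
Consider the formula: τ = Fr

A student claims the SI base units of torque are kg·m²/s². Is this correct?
Units of each symbol in τ = Fr:
  F (force): kg·m/s²
  r (lever arm): m

Multiplying the contributions: [kg·m/s²] · [m]
Adding exponents of each base unit: kg: 1, m: 2, s: -2
SI base units of torque: kg·m²/s²

The claimed units kg·m²/s² match the derived units, so the claim is correct.

Answer: Yes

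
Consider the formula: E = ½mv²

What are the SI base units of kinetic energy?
Units of each symbol in E = ½mv²:
  m (mass): kg
  v (speed): m/s  → to the power 2, contributes m²/s²
  The factor ½ is dimensionless.

Multiplying the contributions: [kg] · [m²/s²]
Adding exponents of each base unit: kg: 1, m: 2, s: -2
SI base units of kinetic energy: kg·m²/s²

Answer: kg·m²/s²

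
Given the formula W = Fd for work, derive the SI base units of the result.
Units of each symbol in W = Fd:
  F (force): kg·m/s²
  d (displacement): m

Multiplying the contributions: [kg·m/s²] · [m]
Adding exponents of each base unit: kg: 1, m: 2, s: -2
SI base units of work: kg·m²/s²

Answer: kg·m²/s²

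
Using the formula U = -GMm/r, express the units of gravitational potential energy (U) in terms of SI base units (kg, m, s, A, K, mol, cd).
Units of each symbol in U = -GMm/r:
  G (gravitational constant): m³/(kg·s²)
  M (mass): kg
  m (mass): kg
  r (distance): m  → in the denominator, contributes 1/m
  The minus sign does not affect the units.

Multiplying the contributions: [m³/(kg·s²)] · [kg] · [kg] · [1/m]
Adding exponents of each base unit: kg: 1, m: 2, s: -2
SI base units of gravitational potential energy: kg·m²/s²

Answer: kg·m²/s²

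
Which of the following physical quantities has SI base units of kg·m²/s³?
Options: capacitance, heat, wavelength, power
Checking the SI base units of each option:
  capacitance (C = Q/V): s⁴·A²/(kg·m²)  ✗
  heat (Q = mcΔT): kg·m²/s²  ✗
  wavelength (λ = v/f): m  ✗
  power (P = W/t): kg·m²/s³  ✓ matches

Only power has units kg·m²/s³.

Answer: power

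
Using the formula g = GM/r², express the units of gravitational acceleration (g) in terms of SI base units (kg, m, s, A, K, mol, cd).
Units of each symbol in g = GM/r²:
  G (gravitational constant): m³/(kg·s²)
  M (mass): kg
  r (distance): m  → to the power 2 in the denominator, contributes 1/m²

Multiplying the contributions: [m³/(kg·s²)] · [kg] · [1/m²]
Adding exponents of each base unit: m: 1, s: -2
SI base units of gravitational acceleration: m/s²

Answer: m/s²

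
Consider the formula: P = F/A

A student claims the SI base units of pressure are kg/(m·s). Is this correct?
Units of each symbol in P = F/A:
  F (force): kg·m/s²
  A (area): m²  → in the denominator, contributes 1/m²

Multiplying the contributions: [kg·m/s²] · [1/m²]
Adding exponents of each base unit: kg: 1, m: -1, s: -2
SI base units of pressure: kg/(m·s²)

The claimed units kg/(m·s) (exponents kg: 1, m: -1, s: -1) do not match the derived units kg/(m·s²) (exponents kg: 1, m: -1, s: -2), so the claim is incorrect.

Answer: No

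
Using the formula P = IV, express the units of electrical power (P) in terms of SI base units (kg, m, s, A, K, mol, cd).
Units of each symbol in P = IV:
  I (current): A
  V (voltage, in volts): kg·m²/(s³·A)

Multiplying the contributions: [A] · [kg·m²/(s³·A)]
Adding exponents of each base unit: kg: 1, m: 2, s: -3
SI base units of electrical power: kg·m²/s³

Answer: kg·m²/s³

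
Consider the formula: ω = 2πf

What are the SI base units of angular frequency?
Units of each symbol in ω = 2πf:
  f (frequency): 1/s
  The factor 2π is dimensionless.

Multiplying the contributions: [1/s]
Adding exponents of each base unit: s: -1
SI base units of angular frequency: 1/s

Answer: 1/s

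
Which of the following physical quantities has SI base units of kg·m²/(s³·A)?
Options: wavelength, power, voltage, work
Checking the SI base units of each option:
  wavelength (λ = v/f): m  ✗
  power (P = W/t): kg·m²/s³  ✗
  voltage (V = IR): kg·m²/(s³·A)  ✓ matches
  work (W = Fd): kg·m²/s²  ✗

Only voltage has units kg·m²/(s³·A).

Answer: voltage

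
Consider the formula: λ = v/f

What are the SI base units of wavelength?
Units of each symbol in λ = v/f:
  v (wave speed): m/s
  f (frequency): 1/s  → in the denominator, contributes s

Multiplying the contributions: [m/s] · [s]
Adding exponents of each base unit: m: 1
SI base units of wavelength: m

Answer: m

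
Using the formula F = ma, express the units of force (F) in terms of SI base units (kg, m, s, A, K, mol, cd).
Units of each symbol in F = ma:
  m (mass): kg
  a (acceleration): m/s²

Multiplying the contributions: [kg] · [m/s²]
Adding exponents of each base unit: kg: 1, m: 1, s: -2
SI base units of force: kg·m/s²

Answer: kg·m/s²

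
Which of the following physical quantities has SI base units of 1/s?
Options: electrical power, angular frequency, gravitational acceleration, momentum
Checking the SI base units of each option:
  electrical power (P = IV): kg·m²/s³  ✗
  angular frequency (ω = 2πf): 1/s  ✓ matches
  gravitational acceleration (g = GM/r²): m/s²  ✗
  momentum (p = mv): kg·m/s  ✗

Only angular frequency has units 1/s.

Answer: angular frequency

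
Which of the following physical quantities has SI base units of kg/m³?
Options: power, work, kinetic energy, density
Checking the SI base units of each option:
  power (P = W/t): kg·m²/s³  ✗
  work (W = Fd): kg·m²/s²  ✗
  kinetic energy (E = ½mv²): kg·m²/s²  ✗
  density (ρ = m/V): kg/m³  ✓ matches

Only density has units kg/m³.

Answer: density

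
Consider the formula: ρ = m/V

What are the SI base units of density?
Units of each symbol in ρ = m/V:
  m (mass): kg
  V (volume): m³  → in the denominator, contributes 1/m³

Multiplying the contributions: [kg] · [1/m³]
Adding exponents of each base unit: kg: 1, m: -3
SI base units of density: kg/m³

Answer: kg/m³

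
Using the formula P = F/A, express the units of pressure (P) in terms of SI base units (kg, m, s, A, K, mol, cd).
Units of each symbol in P = F/A:
  F (force): kg·m/s²
  A (area): m²  → in the denominator, contributes 1/m²

Multiplying the contributions: [kg·m/s²] · [1/m²]
Adding exponents of each base unit: kg: 1, m: -1, s: -2
SI base units of pressure: kg/(m·s²)

Answer: kg/(m·s²)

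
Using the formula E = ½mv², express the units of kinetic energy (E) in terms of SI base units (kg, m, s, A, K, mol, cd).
Units of each symbol in E = ½mv²:
  m (mass): kg
  v (speed): m/s  → to the power 2, contributes m²/s²
  The factor ½ is dimensionless.

Multiplying the contributions: [kg] · [m²/s²]
Adding exponents of each base unit: kg: 1, m: 2, s: -2
SI base units of kinetic energy: kg·m²/s²

Answer: kg·m²/s²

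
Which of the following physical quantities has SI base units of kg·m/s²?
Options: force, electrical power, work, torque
Checking the SI base units of each option:
  force (F = ma): kg·m/s²  ✓ matches
  electrical power (P = IV): kg·m²/s³  ✗
  work (W = Fd): kg·m²/s²  ✗
  torque (τ = Fr): kg·m²/s²  ✗

Only force has units kg·m/s².

Answer: force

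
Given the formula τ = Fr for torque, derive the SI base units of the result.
Units of each symbol in τ = Fr:
  F (force): kg·m/s²
  r (lever arm): m

Multiplying the contributions: [kg·m/s²] · [m]
Adding exponents of each base unit: kg: 1, m: 2, s: -2
SI base units of torque: kg·m²/s²

Answer: kg·m²/s²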